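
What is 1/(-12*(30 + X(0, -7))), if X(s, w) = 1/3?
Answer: -1/364 ≈ -0.0027473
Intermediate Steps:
X(s, w) = 1/3
1/(-12*(30 + X(0, -7))) = 1/(-12*(30 + 1/3)) = 1/(-12*91/3) = 1/(-364) = -1/364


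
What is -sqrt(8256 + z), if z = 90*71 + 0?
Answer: -sqrt(14646) ≈ -121.02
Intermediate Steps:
z = 6390 (z = 6390 + 0 = 6390)
-sqrt(8256 + z) = -sqrt(8256 + 6390) = -sqrt(14646)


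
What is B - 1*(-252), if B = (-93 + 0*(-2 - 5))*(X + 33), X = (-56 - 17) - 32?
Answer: 6948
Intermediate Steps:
X = -105 (X = -73 - 32 = -105)
B = 6696 (B = (-93 + 0*(-2 - 5))*(-105 + 33) = (-93 + 0*(-7))*(-72) = (-93 + 0)*(-72) = -93*(-72) = 6696)
B - 1*(-252) = 6696 - 1*(-252) = 6696 + 252 = 6948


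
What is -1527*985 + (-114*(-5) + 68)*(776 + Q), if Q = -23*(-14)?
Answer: -803571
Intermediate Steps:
Q = 322
-1527*985 + (-114*(-5) + 68)*(776 + Q) = -1527*985 + (-114*(-5) + 68)*(776 + 322) = -1504095 + (570 + 68)*1098 = -1504095 + 638*1098 = -1504095 + 700524 = -803571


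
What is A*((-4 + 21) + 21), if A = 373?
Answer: 14174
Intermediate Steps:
A*((-4 + 21) + 21) = 373*((-4 + 21) + 21) = 373*(17 + 21) = 373*38 = 14174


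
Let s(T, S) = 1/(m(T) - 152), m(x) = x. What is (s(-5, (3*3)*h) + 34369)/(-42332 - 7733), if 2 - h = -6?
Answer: -5395932/7860205 ≈ -0.68649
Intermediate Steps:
h = 8 (h = 2 - 1*(-6) = 2 + 6 = 8)
s(T, S) = 1/(-152 + T) (s(T, S) = 1/(T - 152) = 1/(-152 + T))
(s(-5, (3*3)*h) + 34369)/(-42332 - 7733) = (1/(-152 - 5) + 34369)/(-42332 - 7733) = (1/(-157) + 34369)/(-50065) = (-1/157 + 34369)*(-1/50065) = (5395932/157)*(-1/50065) = -5395932/7860205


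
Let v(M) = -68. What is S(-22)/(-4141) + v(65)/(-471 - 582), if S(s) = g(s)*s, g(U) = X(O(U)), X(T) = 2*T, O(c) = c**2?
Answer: 22706276/4360473 ≈ 5.2073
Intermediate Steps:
g(U) = 2*U**2
S(s) = 2*s**3 (S(s) = (2*s**2)*s = 2*s**3)
S(-22)/(-4141) + v(65)/(-471 - 582) = (2*(-22)**3)/(-4141) - 68/(-471 - 582) = (2*(-10648))*(-1/4141) - 68/(-1053) = -21296*(-1/4141) - 68*(-1/1053) = 21296/4141 + 68/1053 = 22706276/4360473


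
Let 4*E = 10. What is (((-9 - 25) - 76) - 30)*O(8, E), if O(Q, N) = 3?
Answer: -420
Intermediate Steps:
E = 5/2 (E = (¼)*10 = 5/2 ≈ 2.5000)
(((-9 - 25) - 76) - 30)*O(8, E) = (((-9 - 25) - 76) - 30)*3 = ((-34 - 76) - 30)*3 = (-110 - 30)*3 = -140*3 = -420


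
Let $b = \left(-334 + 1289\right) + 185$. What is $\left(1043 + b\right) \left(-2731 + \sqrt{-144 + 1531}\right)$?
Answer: $-5961773 + 2183 \sqrt{1387} \approx -5.8805 \cdot 10^{6}$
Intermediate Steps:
$b = 1140$ ($b = 955 + 185 = 1140$)
$\left(1043 + b\right) \left(-2731 + \sqrt{-144 + 1531}\right) = \left(1043 + 1140\right) \left(-2731 + \sqrt{-144 + 1531}\right) = 2183 \left(-2731 + \sqrt{1387}\right) = -5961773 + 2183 \sqrt{1387}$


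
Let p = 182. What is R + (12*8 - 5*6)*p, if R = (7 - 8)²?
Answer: 12013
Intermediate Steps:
R = 1 (R = (-1)² = 1)
R + (12*8 - 5*6)*p = 1 + (12*8 - 5*6)*182 = 1 + (96 - 30)*182 = 1 + 66*182 = 1 + 12012 = 12013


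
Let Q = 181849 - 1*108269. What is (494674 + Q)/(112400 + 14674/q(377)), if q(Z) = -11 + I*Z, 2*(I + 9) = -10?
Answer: 1502747703/297234463 ≈ 5.0558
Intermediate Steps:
I = -14 (I = -9 + (½)*(-10) = -9 - 5 = -14)
q(Z) = -11 - 14*Z
Q = 73580 (Q = 181849 - 108269 = 73580)
(494674 + Q)/(112400 + 14674/q(377)) = (494674 + 73580)/(112400 + 14674/(-11 - 14*377)) = 568254/(112400 + 14674/(-11 - 5278)) = 568254/(112400 + 14674/(-5289)) = 568254/(112400 + 14674*(-1/5289)) = 568254/(112400 - 14674/5289) = 568254/(594468926/5289) = 568254*(5289/594468926) = 1502747703/297234463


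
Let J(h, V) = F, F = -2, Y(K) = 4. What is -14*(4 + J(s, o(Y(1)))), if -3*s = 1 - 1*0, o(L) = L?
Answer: -28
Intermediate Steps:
s = -⅓ (s = -(1 - 1*0)/3 = -(1 + 0)/3 = -⅓*1 = -⅓ ≈ -0.33333)
J(h, V) = -2
-14*(4 + J(s, o(Y(1)))) = -14*(4 - 2) = -14*2 = -28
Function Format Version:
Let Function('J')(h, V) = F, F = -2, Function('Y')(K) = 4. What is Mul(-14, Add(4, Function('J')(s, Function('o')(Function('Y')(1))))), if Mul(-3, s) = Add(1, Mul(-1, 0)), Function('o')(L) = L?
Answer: -28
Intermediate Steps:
s = Rational(-1, 3) (s = Mul(Rational(-1, 3), Add(1, Mul(-1, 0))) = Mul(Rational(-1, 3), Add(1, 0)) = Mul(Rational(-1, 3), 1) = Rational(-1, 3) ≈ -0.33333)
Function('J')(h, V) = -2
Mul(-14, Add(4, Function('J')(s, Function('o')(Function('Y')(1))))) = Mul(-14, Add(4, -2)) = Mul(-14, 2) = -28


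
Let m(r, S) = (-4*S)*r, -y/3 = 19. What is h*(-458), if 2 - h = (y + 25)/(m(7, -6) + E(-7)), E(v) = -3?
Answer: -165796/165 ≈ -1004.8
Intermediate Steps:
y = -57 (y = -3*19 = -57)
m(r, S) = -4*S*r
h = 362/165 (h = 2 - (-57 + 25)/(-4*(-6)*7 - 3) = 2 - (-32)/(168 - 3) = 2 - (-32)/165 = 2 - 1*(-32/165) = 2 + 32/165 = 362/165 ≈ 2.1939)
h*(-458) = (362/165)*(-458) = -165796/165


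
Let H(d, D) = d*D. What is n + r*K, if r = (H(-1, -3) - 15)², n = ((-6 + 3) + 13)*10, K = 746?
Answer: 107524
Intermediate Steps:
H(d, D) = D*d
n = 100 (n = (-3 + 13)*10 = 10*10 = 100)
r = 144 (r = (-3*(-1) - 15)² = (3 - 15)² = (-12)² = 144)
n + r*K = 100 + 144*746 = 100 + 107424 = 107524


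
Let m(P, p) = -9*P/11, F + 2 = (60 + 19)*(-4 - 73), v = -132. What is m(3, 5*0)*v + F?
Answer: -5761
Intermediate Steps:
F = -6085 (F = -2 + (60 + 19)*(-4 - 73) = -2 + 79*(-77) = -2 - 6083 = -6085)
m(P, p) = -9*P/11 (m(P, p) = -9*P*(1/11) = -9*P/11)
m(3, 5*0)*v + F = -9/11*3*(-132) - 6085 = -27/11*(-132) - 6085 = 324 - 6085 = -5761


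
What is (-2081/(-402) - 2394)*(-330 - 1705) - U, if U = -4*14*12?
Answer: 1954494889/402 ≈ 4.8619e+6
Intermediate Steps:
U = -672 (U = -56*12 = -672)
(-2081/(-402) - 2394)*(-330 - 1705) - U = (-2081/(-402) - 2394)*(-330 - 1705) - 1*(-672) = (-2081*(-1/402) - 2394)*(-2035) + 672 = (2081/402 - 2394)*(-2035) + 672 = -960307/402*(-2035) + 672 = 1954224745/402 + 672 = 1954494889/402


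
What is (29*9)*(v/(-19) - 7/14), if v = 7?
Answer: -8613/38 ≈ -226.66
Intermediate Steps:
(29*9)*(v/(-19) - 7/14) = (29*9)*(7/(-19) - 7/14) = 261*(7*(-1/19) - 7*1/14) = 261*(-7/19 - 1/2) = 261*(-33/38) = -8613/38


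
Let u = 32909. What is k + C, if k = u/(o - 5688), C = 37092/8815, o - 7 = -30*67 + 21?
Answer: -1119439/13522210 ≈ -0.082785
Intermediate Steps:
o = -1982 (o = 7 + (-30*67 + 21) = 7 + (-2010 + 21) = 7 - 1989 = -1982)
C = 37092/8815 (C = 37092*(1/8815) = 37092/8815 ≈ 4.2078)
k = -32909/7670 (k = 32909/(-1982 - 5688) = 32909/(-7670) = 32909*(-1/7670) = -32909/7670 ≈ -4.2906)
k + C = -32909/7670 + 37092/8815 = -1119439/13522210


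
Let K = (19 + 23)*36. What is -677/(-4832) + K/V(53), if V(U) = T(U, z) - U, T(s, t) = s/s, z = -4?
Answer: -1817695/62816 ≈ -28.937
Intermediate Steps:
T(s, t) = 1
K = 1512 (K = 42*36 = 1512)
V(U) = 1 - U
-677/(-4832) + K/V(53) = -677/(-4832) + 1512/(1 - 1*53) = -677*(-1/4832) + 1512/(1 - 53) = 677/4832 + 1512/(-52) = 677/4832 + 1512*(-1/52) = 677/4832 - 378/13 = -1817695/62816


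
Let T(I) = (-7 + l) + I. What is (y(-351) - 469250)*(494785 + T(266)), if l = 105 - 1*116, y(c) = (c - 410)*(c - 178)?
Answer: -33009295473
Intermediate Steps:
y(c) = (-410 + c)*(-178 + c)
l = -11 (l = 105 - 116 = -11)
T(I) = -18 + I (T(I) = (-7 - 11) + I = -18 + I)
(y(-351) - 469250)*(494785 + T(266)) = ((72980 + (-351)**2 - 588*(-351)) - 469250)*(494785 + (-18 + 266)) = ((72980 + 123201 + 206388) - 469250)*(494785 + 248) = (402569 - 469250)*495033 = -66681*495033 = -33009295473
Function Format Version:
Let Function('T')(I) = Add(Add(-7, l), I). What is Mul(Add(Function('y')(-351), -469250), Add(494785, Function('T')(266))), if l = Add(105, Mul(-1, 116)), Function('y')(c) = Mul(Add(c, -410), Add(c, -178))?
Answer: -33009295473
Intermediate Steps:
Function('y')(c) = Mul(Add(-410, c), Add(-178, c))
l = -11 (l = Add(105, -116) = -11)
Function('T')(I) = Add(-18, I) (Function('T')(I) = Add(Add(-7, -11), I) = Add(-18, I))
Mul(Add(Function('y')(-351), -469250), Add(494785, Function('T')(266))) = Mul(Add(Add(72980, Pow(-351, 2), Mul(-588, -351)), -469250), Add(494785, Add(-18, 266))) = Mul(Add(Add(72980, 123201, 206388), -469250), Add(494785, 248)) = Mul(Add(402569, -469250), 495033) = Mul(-66681, 495033) = -33009295473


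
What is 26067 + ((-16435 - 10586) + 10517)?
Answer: 9563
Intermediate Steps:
26067 + ((-16435 - 10586) + 10517) = 26067 + (-27021 + 10517) = 26067 - 16504 = 9563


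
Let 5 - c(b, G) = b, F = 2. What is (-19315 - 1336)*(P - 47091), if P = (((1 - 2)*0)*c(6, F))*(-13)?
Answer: 972476241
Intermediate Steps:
c(b, G) = 5 - b
P = 0 (P = (((1 - 2)*0)*(5 - 1*6))*(-13) = ((-1*0)*(5 - 6))*(-13) = (0*(-1))*(-13) = 0*(-13) = 0)
(-19315 - 1336)*(P - 47091) = (-19315 - 1336)*(0 - 47091) = -20651*(-47091) = 972476241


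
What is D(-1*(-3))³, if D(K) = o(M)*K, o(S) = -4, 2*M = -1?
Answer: -1728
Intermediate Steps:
M = -½ (M = (½)*(-1) = -½ ≈ -0.50000)
D(K) = -4*K
D(-1*(-3))³ = (-(-4)*(-3))³ = (-4*3)³ = (-12)³ = -1728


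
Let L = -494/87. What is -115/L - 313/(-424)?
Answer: 2198371/104728 ≈ 20.991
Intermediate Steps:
L = -494/87 (L = -494*1/87 = -494/87 ≈ -5.6782)
-115/L - 313/(-424) = -115/(-494/87) - 313/(-424) = -115*(-87/494) - 313*(-1/424) = 10005/494 + 313/424 = 2198371/104728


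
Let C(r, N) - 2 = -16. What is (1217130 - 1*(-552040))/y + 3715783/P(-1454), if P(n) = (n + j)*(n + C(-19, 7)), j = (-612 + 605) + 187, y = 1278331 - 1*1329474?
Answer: -3118722057471/95649275176 ≈ -32.606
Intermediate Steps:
y = -51143 (y = 1278331 - 1329474 = -51143)
C(r, N) = -14 (C(r, N) = 2 - 16 = -14)
j = 180 (j = -7 + 187 = 180)
P(n) = (-14 + n)*(180 + n) (P(n) = (n + 180)*(n - 14) = (180 + n)*(-14 + n) = (-14 + n)*(180 + n))
(1217130 - 1*(-552040))/y + 3715783/P(-1454) = (1217130 - 1*(-552040))/(-51143) + 3715783/(-2520 + (-1454)² + 166*(-1454)) = (1217130 + 552040)*(-1/51143) + 3715783/(-2520 + 2114116 - 241364) = 1769170*(-1/51143) + 3715783/1870232 = -1769170/51143 + 3715783*(1/1870232) = -1769170/51143 + 3715783/1870232 = -3118722057471/95649275176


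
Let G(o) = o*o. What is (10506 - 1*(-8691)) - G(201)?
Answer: -21204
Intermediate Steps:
G(o) = o²
(10506 - 1*(-8691)) - G(201) = (10506 - 1*(-8691)) - 1*201² = (10506 + 8691) - 1*40401 = 19197 - 40401 = -21204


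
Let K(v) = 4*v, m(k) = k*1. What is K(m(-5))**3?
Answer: -8000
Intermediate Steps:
m(k) = k
K(m(-5))**3 = (4*(-5))**3 = (-20)**3 = -8000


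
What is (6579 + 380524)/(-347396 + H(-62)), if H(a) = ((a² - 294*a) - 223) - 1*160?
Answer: -387103/325707 ≈ -1.1885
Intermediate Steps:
H(a) = -383 + a² - 294*a (H(a) = (-223 + a² - 294*a) - 160 = -383 + a² - 294*a)
(6579 + 380524)/(-347396 + H(-62)) = (6579 + 380524)/(-347396 + (-383 + (-62)² - 294*(-62))) = 387103/(-347396 + (-383 + 3844 + 18228)) = 387103/(-347396 + 21689) = 387103/(-325707) = 387103*(-1/325707) = -387103/325707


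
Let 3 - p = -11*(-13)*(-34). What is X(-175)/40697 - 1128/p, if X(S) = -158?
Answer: -46674886/197990905 ≈ -0.23574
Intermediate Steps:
p = 4865 (p = 3 - (-11*(-13))*(-34) = 3 - 143*(-34) = 3 - 1*(-4862) = 3 + 4862 = 4865)
X(-175)/40697 - 1128/p = -158/40697 - 1128/4865 = -46674886/197990905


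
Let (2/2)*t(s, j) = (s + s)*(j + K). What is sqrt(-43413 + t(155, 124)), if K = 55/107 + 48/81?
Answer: I*sqrt(4293672567)/963 ≈ 68.044*I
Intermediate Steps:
K = 3197/2889 (K = 55*(1/107) + 48*(1/81) = 55/107 + 16/27 = 3197/2889 ≈ 1.1066)
t(s, j) = 2*s*(3197/2889 + j) (t(s, j) = (s + s)*(j + 3197/2889) = (2*s)*(3197/2889 + j) = 2*s*(3197/2889 + j))
sqrt(-43413 + t(155, 124)) = sqrt(-43413 + (2/2889)*155*(3197 + 2889*124)) = sqrt(-43413 + (2/2889)*155*(3197 + 358236)) = sqrt(-43413 + (2/2889)*155*361433) = sqrt(-43413 + 112044230/2889) = sqrt(-13375927/2889) = I*sqrt(4293672567)/963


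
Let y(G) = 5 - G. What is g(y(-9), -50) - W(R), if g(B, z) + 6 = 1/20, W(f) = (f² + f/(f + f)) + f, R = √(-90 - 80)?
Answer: 3271/20 - I*√170 ≈ 163.55 - 13.038*I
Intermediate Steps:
R = I*√170 (R = √(-170) = I*√170 ≈ 13.038*I)
W(f) = ½ + f + f² (W(f) = (f² + f/((2*f))) + f = (f² + (1/(2*f))*f) + f = (f² + ½) + f = (½ + f²) + f = ½ + f + f²)
g(B, z) = -119/20 (g(B, z) = -6 + 1/20 = -119/20)
g(y(-9), -50) - W(R) = -119/20 - (½ + I*√170 + (I*√170)²) = -119/20 - (½ + I*√170 - 170) = -119/20 - (-339/2 + I*√170) = -119/20 + (339/2 - I*√170) = 3271/20 - I*√170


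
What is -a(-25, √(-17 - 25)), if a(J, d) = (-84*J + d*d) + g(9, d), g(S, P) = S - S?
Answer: -2058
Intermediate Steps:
g(S, P) = 0
a(J, d) = d² - 84*J (a(J, d) = (-84*J + d*d) + 0 = (-84*J + d²) + 0 = (d² - 84*J) + 0 = d² - 84*J)
-a(-25, √(-17 - 25)) = -((√(-17 - 25))² - 84*(-25)) = -((√(-42))² + 2100) = -((I*√42)² + 2100) = -(-42 + 2100) = -1*2058 = -2058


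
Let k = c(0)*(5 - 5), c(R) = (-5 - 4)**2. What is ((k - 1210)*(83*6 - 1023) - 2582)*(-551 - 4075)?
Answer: -2926722168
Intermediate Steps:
c(R) = 81 (c(R) = (-9)**2 = 81)
k = 0 (k = 81*(5 - 5) = 81*0 = 0)
((k - 1210)*(83*6 - 1023) - 2582)*(-551 - 4075) = ((0 - 1210)*(83*6 - 1023) - 2582)*(-551 - 4075) = (-1210*(498 - 1023) - 2582)*(-4626) = (-1210*(-525) - 2582)*(-4626) = (635250 - 2582)*(-4626) = 632668*(-4626) = -2926722168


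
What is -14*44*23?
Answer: -14168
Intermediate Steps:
-14*44*23 = -616*23 = -14168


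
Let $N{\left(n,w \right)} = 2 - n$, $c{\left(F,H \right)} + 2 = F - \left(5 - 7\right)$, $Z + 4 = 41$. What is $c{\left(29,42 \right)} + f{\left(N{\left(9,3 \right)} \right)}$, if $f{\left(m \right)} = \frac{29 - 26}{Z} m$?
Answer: $\frac{1052}{37} \approx 28.432$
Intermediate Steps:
$Z = 37$ ($Z = -4 + 41 = 37$)
$c{\left(F,H \right)} = F$ ($c{\left(F,H \right)} = -2 + \left(F - \left(5 - 7\right)\right) = -2 + \left(F - -2\right) = -2 + \left(F + 2\right) = -2 + \left(2 + F\right) = F$)
$f{\left(m \right)} = \frac{3 m}{37}$ ($f{\left(m \right)} = \frac{29 - 26}{37} m = \left(29 - 26\right) \frac{1}{37} m = 3 \cdot \frac{1}{37} m = \frac{3 m}{37}$)
$c{\left(29,42 \right)} + f{\left(N{\left(9,3 \right)} \right)} = 29 + \frac{3 \left(2 - 9\right)}{37} = 29 + \frac{3}{37} \left(-7\right) = 29 - \frac{21}{37} = \frac{1052}{37}$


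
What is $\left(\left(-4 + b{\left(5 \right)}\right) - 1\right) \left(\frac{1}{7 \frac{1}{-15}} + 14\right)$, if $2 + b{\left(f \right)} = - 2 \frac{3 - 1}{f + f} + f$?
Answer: $- \frac{996}{35} \approx -28.457$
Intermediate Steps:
$b{\left(f \right)} = -2 + f - \frac{2}{f}$ ($b{\left(f \right)} = -2 + \left(- 2 \frac{3 - 1}{f + f} + f\right) = -2 + \left(- 2 \frac{2}{2 f} + f\right) = -2 - \left(- f + 2 \cdot 2 \frac{1}{2 f}\right) = -2 + \left(- \frac{2}{f} + f\right) = -2 + \left(f - \frac{2}{f}\right) = -2 + f - \frac{2}{f}$)
$\left(\left(-4 + b{\left(5 \right)}\right) - 1\right) \left(\frac{1}{7 \frac{1}{-15}} + 14\right) = \left(\left(-4 - \left(-3 + \frac{2}{5}\right)\right) - 1\right) \left(\frac{1}{7 \frac{1}{-15}} + 14\right) = \left(\left(-4 - - \frac{13}{5}\right) - 1\right) \left(\frac{1}{7 \left(- \frac{1}{15}\right)} + 14\right) = \left(\left(-4 - - \frac{13}{5}\right) - 1\right) \left(\frac{1}{- \frac{7}{15}} + 14\right) = \left(\left(-4 + \frac{13}{5}\right) - 1\right) \left(- \frac{15}{7} + 14\right) = \left(- \frac{7}{5} - 1\right) \frac{83}{7} = \left(- \frac{12}{5}\right) \frac{83}{7} = - \frac{996}{35}$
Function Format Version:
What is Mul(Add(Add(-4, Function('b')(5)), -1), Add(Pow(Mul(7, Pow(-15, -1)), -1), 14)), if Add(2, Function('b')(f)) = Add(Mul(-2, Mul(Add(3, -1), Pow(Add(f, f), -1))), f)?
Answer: Rational(-996, 35) ≈ -28.457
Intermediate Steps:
Function('b')(f) = Add(-2, f, Mul(-2, Pow(f, -1))) (Function('b')(f) = Add(-2, Add(Mul(-2, Mul(Add(3, -1), Pow(Add(f, f), -1))), f)) = Add(-2, Add(Mul(-2, Mul(2, Pow(Mul(2, f), -1))), f)) = Add(-2, Add(Mul(-2, Mul(2, Mul(Rational(1, 2), Pow(f, -1)))), f)) = Add(-2, Add(Mul(-2, Pow(f, -1)), f)) = Add(-2, Add(f, Mul(-2, Pow(f, -1)))) = Add(-2, f, Mul(-2, Pow(f, -1))))
Mul(Add(Add(-4, Function('b')(5)), -1), Add(Pow(Mul(7, Pow(-15, -1)), -1), 14)) = Mul(Add(Add(-4, Add(-2, 5, Mul(-2, Pow(5, -1)))), -1), Add(Pow(Mul(7, Pow(-15, -1)), -1), 14)) = Mul(Add(Add(-4, Add(-2, 5, Mul(-2, Rational(1, 5)))), -1), Add(Pow(Mul(7, Rational(-1, 15)), -1), 14)) = Mul(Add(Add(-4, Add(-2, 5, Rational(-2, 5))), -1), Add(Pow(Rational(-7, 15), -1), 14)) = Mul(Add(Add(-4, Rational(13, 5)), -1), Add(Rational(-15, 7), 14)) = Mul(Add(Rational(-7, 5), -1), Rational(83, 7)) = Mul(Rational(-12, 5), Rational(83, 7)) = Rational(-996, 35)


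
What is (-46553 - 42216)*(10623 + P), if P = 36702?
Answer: -4200992925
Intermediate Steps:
(-46553 - 42216)*(10623 + P) = (-46553 - 42216)*(10623 + 36702) = -88769*47325 = -4200992925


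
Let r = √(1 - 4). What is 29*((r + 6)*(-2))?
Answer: -348 - 58*I*√3 ≈ -348.0 - 100.46*I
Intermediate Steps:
r = I*√3 (r = √(-3) = I*√3 ≈ 1.732*I)
29*((r + 6)*(-2)) = 29*((I*√3 + 6)*(-2)) = 29*((6 + I*√3)*(-2)) = 29*(-12 - 2*I*√3) = -348 - 58*I*√3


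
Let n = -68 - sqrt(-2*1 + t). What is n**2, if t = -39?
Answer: (68 + I*sqrt(41))**2 ≈ 4583.0 + 870.83*I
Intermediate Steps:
n = -68 - I*sqrt(41) (n = -68 - sqrt(-2*1 - 39) = -68 - sqrt(-2 - 39) = -68 - sqrt(-41) = -68 - I*sqrt(41) ≈ -68.0 - 6.4031*I)
n**2 = (-68 - I*sqrt(41))**2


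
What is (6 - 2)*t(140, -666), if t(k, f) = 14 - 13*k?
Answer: -7224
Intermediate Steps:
(6 - 2)*t(140, -666) = (6 - 2)*(14 - 13*140) = 4*(14 - 1820) = 4*(-1806) = -7224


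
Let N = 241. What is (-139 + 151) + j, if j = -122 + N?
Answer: 131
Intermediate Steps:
j = 119 (j = -122 + 241 = 119)
(-139 + 151) + j = (-139 + 151) + 119 = 12 + 119 = 131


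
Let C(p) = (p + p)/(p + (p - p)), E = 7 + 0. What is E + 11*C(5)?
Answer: 29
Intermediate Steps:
E = 7
C(p) = 2 (C(p) = (2*p)/(p + 0) = (2*p)/p = 2)
E + 11*C(5) = 7 + 11*2 = 7 + 22 = 29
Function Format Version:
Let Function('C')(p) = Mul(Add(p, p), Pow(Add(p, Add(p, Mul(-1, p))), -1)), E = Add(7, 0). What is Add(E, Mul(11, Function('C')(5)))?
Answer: 29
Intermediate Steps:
E = 7
Function('C')(p) = 2 (Function('C')(p) = Mul(Mul(2, p), Pow(Add(p, 0), -1)) = Mul(Mul(2, p), Pow(p, -1)) = 2)
Add(E, Mul(11, Function('C')(5))) = Add(7, Mul(11, 2)) = Add(7, 22) = 29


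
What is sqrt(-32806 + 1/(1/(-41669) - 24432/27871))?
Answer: I*sqrt(34004497064448452147067)/1018084879 ≈ 181.13*I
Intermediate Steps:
sqrt(-32806 + 1/(1/(-41669) - 24432/27871)) = sqrt(-32806 + 1/(-1/41669 - 24432*1/27871)) = sqrt(-32806 + 1/(-1/41669 - 24432/27871)) = sqrt(-32806 + 1/(-1018084879/1161356699)) = sqrt(-32806 - 1161356699/1018084879) = sqrt(-33400453897173/1018084879) = I*sqrt(34004497064448452147067)/1018084879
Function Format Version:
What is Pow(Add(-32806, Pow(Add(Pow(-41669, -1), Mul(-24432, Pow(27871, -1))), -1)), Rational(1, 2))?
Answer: Mul(Rational(1, 1018084879), I, Pow(34004497064448452147067, Rational(1, 2))) ≈ Mul(181.13, I)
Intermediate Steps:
Pow(Add(-32806, Pow(Add(Pow(-41669, -1), Mul(-24432, Pow(27871, -1))), -1)), Rational(1, 2)) = Pow(Add(-32806, Pow(Add(Rational(-1, 41669), Mul(-24432, Rational(1, 27871))), -1)), Rational(1, 2)) = Pow(Add(-32806, Pow(Add(Rational(-1, 41669), Rational(-24432, 27871)), -1)), Rational(1, 2)) = Pow(Add(-32806, Pow(Rational(-1018084879, 1161356699), -1)), Rational(1, 2)) = Pow(Add(-32806, Rational(-1161356699, 1018084879)), Rational(1, 2)) = Pow(Rational(-33400453897173, 1018084879), Rational(1, 2)) = Mul(Rational(1, 1018084879), I, Pow(34004497064448452147067, Rational(1, 2)))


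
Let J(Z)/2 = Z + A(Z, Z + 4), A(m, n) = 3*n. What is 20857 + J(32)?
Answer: 21137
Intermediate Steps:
J(Z) = 24 + 8*Z (J(Z) = 2*(Z + 3*(Z + 4)) = 2*(Z + 3*(4 + Z)) = 2*(Z + (12 + 3*Z)) = 2*(12 + 4*Z) = 24 + 8*Z)
20857 + J(32) = 20857 + (24 + 8*32) = 20857 + (24 + 256) = 20857 + 280 = 21137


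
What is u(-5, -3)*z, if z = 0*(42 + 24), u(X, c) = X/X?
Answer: 0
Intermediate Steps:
u(X, c) = 1
z = 0 (z = 0*66 = 0)
u(-5, -3)*z = 1*0 = 0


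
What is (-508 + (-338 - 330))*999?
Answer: -1174824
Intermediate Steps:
(-508 + (-338 - 330))*999 = (-508 - 668)*999 = -1176*999 = -1174824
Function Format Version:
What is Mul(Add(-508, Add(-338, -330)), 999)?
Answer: -1174824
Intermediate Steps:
Mul(Add(-508, Add(-338, -330)), 999) = Mul(Add(-508, -668), 999) = Mul(-1176, 999) = -1174824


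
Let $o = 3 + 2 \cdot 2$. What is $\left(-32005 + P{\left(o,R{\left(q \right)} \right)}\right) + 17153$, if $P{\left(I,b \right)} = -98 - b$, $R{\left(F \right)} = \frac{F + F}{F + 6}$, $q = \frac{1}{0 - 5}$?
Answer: $- \frac{433548}{29} \approx -14950.0$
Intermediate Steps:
$o = 7$ ($o = 3 + 4 = 7$)
$q = - \frac{1}{5}$ ($q = \frac{1}{-5} = - \frac{1}{5} \approx -0.2$)
$R{\left(F \right)} = \frac{2 F}{6 + F}$
$\left(-32005 + P{\left(o,R{\left(q \right)} \right)}\right) + 17153 = \left(-32005 - \left(98 + 2 \left(- \frac{1}{5}\right) \frac{1}{6 - \frac{1}{5}}\right)\right) + 17153 = \left(-32005 - \left(98 + 2 \left(- \frac{1}{5}\right) \frac{1}{\frac{29}{5}}\right)\right) + 17153 = \left(-32005 - \left(98 + 2 \left(- \frac{1}{5}\right) \frac{5}{29}\right)\right) + 17153 = \left(-32005 - \frac{2840}{29}\right) + 17153 = - \frac{930985}{29} + 17153 = - \frac{433548}{29}$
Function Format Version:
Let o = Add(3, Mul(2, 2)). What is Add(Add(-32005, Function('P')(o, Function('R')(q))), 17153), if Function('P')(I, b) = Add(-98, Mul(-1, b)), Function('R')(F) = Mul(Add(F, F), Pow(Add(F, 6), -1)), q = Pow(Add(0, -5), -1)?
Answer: Rational(-433548, 29) ≈ -14950.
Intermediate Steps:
o = 7 (o = Add(3, 4) = 7)
q = Rational(-1, 5) (q = Pow(-5, -1) = Rational(-1, 5) ≈ -0.20000)
Function('R')(F) = Mul(2, F, Pow(Add(6, F), -1)) (Function('R')(F) = Mul(Mul(2, F), Pow(Add(6, F), -1)) = Mul(2, F, Pow(Add(6, F), -1)))
Add(Add(-32005, Function('P')(o, Function('R')(q))), 17153) = Add(Add(-32005, Add(-98, Mul(-1, Mul(2, Rational(-1, 5), Pow(Add(6, Rational(-1, 5)), -1))))), 17153) = Add(Add(-32005, Add(-98, Mul(-1, Mul(2, Rational(-1, 5), Pow(Rational(29, 5), -1))))), 17153) = Add(Add(-32005, Add(-98, Mul(-1, Mul(2, Rational(-1, 5), Rational(5, 29))))), 17153) = Add(Add(-32005, Add(-98, Mul(-1, Rational(-2, 29)))), 17153) = Add(Add(-32005, Add(-98, Rational(2, 29))), 17153) = Add(Add(-32005, Rational(-2840, 29)), 17153) = Add(Rational(-930985, 29), 17153) = Rational(-433548, 29)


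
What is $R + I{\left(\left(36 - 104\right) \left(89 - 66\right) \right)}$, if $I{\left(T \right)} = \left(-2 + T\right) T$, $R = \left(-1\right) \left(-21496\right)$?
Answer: $2470720$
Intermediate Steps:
$R = 21496$
$I{\left(T \right)} = T \left(-2 + T\right)$
$R + I{\left(\left(36 - 104\right) \left(89 - 66\right) \right)} = 21496 + \left(36 - 104\right) \left(89 - 66\right) \left(-2 + \left(36 - 104\right) \left(89 - 66\right)\right) = 21496 + \left(-68\right) 23 \left(-2 - 1564\right) = 21496 - 1564 \left(-2 - 1564\right) = 21496 - -2449224 = 21496 + 2449224 = 2470720$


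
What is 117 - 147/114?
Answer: 4397/38 ≈ 115.71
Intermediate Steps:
117 - 147/114 = 117 + (1/114)*(-147) = 117 - 49/38 = 4397/38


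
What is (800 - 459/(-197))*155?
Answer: 24499145/197 ≈ 1.2436e+5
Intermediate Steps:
(800 - 459/(-197))*155 = (800 - 459*(-1/197))*155 = (800 + 459/197)*155 = (158059/197)*155 = 24499145/197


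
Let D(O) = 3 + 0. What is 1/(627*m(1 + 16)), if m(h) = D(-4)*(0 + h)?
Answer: 1/31977 ≈ 3.1272e-5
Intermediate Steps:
D(O) = 3
m(h) = 3*h (m(h) = 3*(0 + h) = 3*h)
1/(627*m(1 + 16)) = 1/(627*(3*(1 + 16))) = 1/(627*(3*17)) = 1/(627*51) = 1/31977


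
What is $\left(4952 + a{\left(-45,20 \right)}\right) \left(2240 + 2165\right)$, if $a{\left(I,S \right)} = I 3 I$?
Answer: $48573935$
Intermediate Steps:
$a{\left(I,S \right)} = 3 I^{2}$ ($a{\left(I,S \right)} = 3 I I = 3 I^{2}$)
$\left(4952 + a{\left(-45,20 \right)}\right) \left(2240 + 2165\right) = \left(4952 + 3 \left(-45\right)^{2}\right) \left(2240 + 2165\right) = \left(4952 + 3 \cdot 2025\right) 4405 = \left(4952 + 6075\right) 4405 = 11027 \cdot 4405 = 48573935$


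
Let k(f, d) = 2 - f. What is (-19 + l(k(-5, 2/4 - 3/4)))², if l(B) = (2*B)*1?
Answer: 25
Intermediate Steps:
l(B) = 2*B
(-19 + l(k(-5, 2/4 - 3/4)))² = (-19 + 2*(2 - 1*(-5)))² = (-19 + 2*(2 + 5))² = (-19 + 2*7)² = (-19 + 14)² = (-5)² = 25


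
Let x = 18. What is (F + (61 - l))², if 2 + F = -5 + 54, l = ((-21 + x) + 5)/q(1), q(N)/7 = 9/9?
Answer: 568516/49 ≈ 11602.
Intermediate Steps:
q(N) = 7 (q(N) = 7*(9/9) = 7*(9*(⅑)) = 7*1 = 7)
l = 2/7 (l = ((-21 + 18) + 5)/7 = (-3 + 5)*(⅐) = 2*(⅐) = 2/7 ≈ 0.28571)
F = 47 (F = -2 + (-5 + 54) = -2 + 49 = 47)
(F + (61 - l))² = (47 + (61 - 1*2/7))² = (47 + (61 - 2/7))² = (47 + 425/7)² = (754/7)² = 568516/49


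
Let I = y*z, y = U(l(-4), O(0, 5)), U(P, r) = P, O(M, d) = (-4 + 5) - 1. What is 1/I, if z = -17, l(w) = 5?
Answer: -1/85 ≈ -0.011765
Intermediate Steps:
O(M, d) = 0 (O(M, d) = 1 - 1 = 0)
y = 5
I = -85 (I = 5*(-17) = -85)
1/I = 1/(-85) = -1/85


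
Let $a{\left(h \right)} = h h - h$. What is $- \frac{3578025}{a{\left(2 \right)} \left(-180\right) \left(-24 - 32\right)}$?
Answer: $- \frac{238535}{1344} \approx -177.48$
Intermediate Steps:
$a{\left(h \right)} = h^{2} - h$
$- \frac{3578025}{a{\left(2 \right)} \left(-180\right) \left(-24 - 32\right)} = - \frac{3578025}{2 \left(-1 + 2\right) \left(-180\right) \left(-24 - 32\right)} = - \frac{3578025}{2 \cdot 1 \left(-180\right) \left(-56\right)} = - \frac{3578025}{2 \left(-180\right) \left(-56\right)} = - \frac{3578025}{\left(-360\right) \left(-56\right)} = - \frac{3578025}{20160} = \left(-3578025\right) \frac{1}{20160} = - \frac{238535}{1344}$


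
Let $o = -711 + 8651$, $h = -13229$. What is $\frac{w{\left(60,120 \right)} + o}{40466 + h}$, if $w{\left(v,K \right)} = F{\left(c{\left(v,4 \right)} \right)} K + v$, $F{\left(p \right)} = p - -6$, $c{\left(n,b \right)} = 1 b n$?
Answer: $\frac{5360}{3891} \approx 1.3775$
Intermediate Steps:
$c{\left(n,b \right)} = b n$
$o = 7940$
$F{\left(p \right)} = 6 + p$ ($F{\left(p \right)} = p + 6 = 6 + p$)
$w{\left(v,K \right)} = v + K \left(6 + 4 v\right)$ ($w{\left(v,K \right)} = \left(6 + 4 v\right) K + v = K \left(6 + 4 v\right) + v = v + K \left(6 + 4 v\right)$)
$\frac{w{\left(60,120 \right)} + o}{40466 + h} = \frac{\left(60 + 2 \cdot 120 \left(3 + 2 \cdot 60\right)\right) + 7940}{40466 - 13229} = \frac{\left(60 + 2 \cdot 120 \left(3 + 120\right)\right) + 7940}{27237} = \left(\left(60 + 2 \cdot 120 \cdot 123\right) + 7940\right) \frac{1}{27237} = \left(\left(60 + 29520\right) + 7940\right) \frac{1}{27237} = \left(29580 + 7940\right) \frac{1}{27237} = 37520 \cdot \frac{1}{27237} = \frac{5360}{3891}$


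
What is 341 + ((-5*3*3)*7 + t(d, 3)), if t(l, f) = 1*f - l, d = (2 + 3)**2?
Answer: 4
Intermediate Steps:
d = 25 (d = 5**2 = 25)
t(l, f) = f - l
341 + ((-5*3*3)*7 + t(d, 3)) = 341 + ((-5*3*3)*7 + (3 - 1*25)) = 341 + (-15*3*7 + (3 - 25)) = 341 + (-45*7 - 22) = 341 + (-315 - 22) = 341 - 337 = 4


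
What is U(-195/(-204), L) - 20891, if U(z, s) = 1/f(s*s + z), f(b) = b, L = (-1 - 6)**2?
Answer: -3412189635/163333 ≈ -20891.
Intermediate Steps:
L = 49 (L = (-7)**2 = 49)
U(z, s) = 1/(z + s**2) (U(z, s) = 1/(s*s + z) = 1/(s**2 + z) = 1/(z + s**2))
U(-195/(-204), L) - 20891 = 1/(-195/(-204) + 49**2) - 20891 = 1/(-195*(-1/204) + 2401) - 20891 = 1/(65/68 + 2401) - 20891 = 1/(163333/68) - 20891 = 68/163333 - 20891 = -3412189635/163333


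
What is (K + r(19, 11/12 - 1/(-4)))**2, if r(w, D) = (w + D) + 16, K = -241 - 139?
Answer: 4255969/36 ≈ 1.1822e+5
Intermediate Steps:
K = -380
r(w, D) = 16 + D + w (r(w, D) = (D + w) + 16 = 16 + D + w)
(K + r(19, 11/12 - 1/(-4)))**2 = (-380 + (16 + (11/12 - 1/(-4)) + 19))**2 = (-380 + (16 + (11*(1/12) - 1*(-1/4)) + 19))**2 = (-380 + (16 + (11/12 + 1/4) + 19))**2 = (-380 + (16 + 7/6 + 19))**2 = (-380 + 217/6)**2 = (-2063/6)**2 = 4255969/36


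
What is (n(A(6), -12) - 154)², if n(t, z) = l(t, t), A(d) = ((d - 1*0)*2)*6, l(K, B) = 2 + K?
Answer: 6400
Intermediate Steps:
A(d) = 12*d (A(d) = ((d + 0)*2)*6 = (d*2)*6 = (2*d)*6 = 12*d)
n(t, z) = 2 + t
(n(A(6), -12) - 154)² = ((2 + 12*6) - 154)² = ((2 + 72) - 154)² = (74 - 154)² = (-80)² = 6400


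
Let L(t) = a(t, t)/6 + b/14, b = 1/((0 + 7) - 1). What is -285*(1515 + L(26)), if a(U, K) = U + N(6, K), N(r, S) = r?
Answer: -12132355/28 ≈ -4.3330e+5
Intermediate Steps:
b = ⅙ (b = 1/(7 - 1) = 1/6 = ⅙ ≈ 0.16667)
a(U, K) = 6 + U (a(U, K) = U + 6 = 6 + U)
L(t) = 85/84 + t/6 (L(t) = (6 + t)/6 + (⅙)/14 = (6 + t)*(⅙) + (⅙)*(1/14) = (1 + t/6) + 1/84 = 85/84 + t/6)
-285*(1515 + L(26)) = -285*(1515 + (85/84 + (⅙)*26)) = -285*(1515 + (85/84 + 13/3)) = -285*(1515 + 449/84) = -285*127709/84 = -12132355/28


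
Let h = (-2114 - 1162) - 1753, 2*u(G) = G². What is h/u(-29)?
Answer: -10058/841 ≈ -11.960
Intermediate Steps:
u(G) = G²/2
h = -5029 (h = -3276 - 1753 = -5029)
h/u(-29) = -5029/((½)*(-29)²) = -5029/((½)*841) = -5029/841/2 = -5029*2/841 = -10058/841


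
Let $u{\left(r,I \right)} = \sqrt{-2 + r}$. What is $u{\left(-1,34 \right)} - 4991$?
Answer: $-4991 + i \sqrt{3} \approx -4991.0 + 1.732 i$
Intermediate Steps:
$u{\left(-1,34 \right)} - 4991 = \sqrt{-2 - 1} - 4991 = \sqrt{-3} - 4991 = i \sqrt{3} - 4991 = -4991 + i \sqrt{3}$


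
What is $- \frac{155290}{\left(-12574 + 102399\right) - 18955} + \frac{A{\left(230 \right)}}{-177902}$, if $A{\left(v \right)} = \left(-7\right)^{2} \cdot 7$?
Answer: $- \frac{2765070999}{1260791474} \approx -2.1931$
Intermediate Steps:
$A{\left(v \right)} = 343$ ($A{\left(v \right)} = 49 \cdot 7 = 343$)
$- \frac{155290}{\left(-12574 + 102399\right) - 18955} + \frac{A{\left(230 \right)}}{-177902} = - \frac{155290}{\left(-12574 + 102399\right) - 18955} + \frac{343}{-177902} = - \frac{155290}{89825 - 18955} + 343 \left(- \frac{1}{177902}\right) = - \frac{155290}{70870} - \frac{343}{177902} = \left(-155290\right) \frac{1}{70870} - \frac{343}{177902} = - \frac{15529}{7087} - \frac{343}{177902} = - \frac{2765070999}{1260791474}$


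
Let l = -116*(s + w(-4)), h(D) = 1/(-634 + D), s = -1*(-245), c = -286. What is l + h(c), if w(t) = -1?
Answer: -26039681/920 ≈ -28304.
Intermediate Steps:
s = 245
l = -28304 (l = -116*(245 - 1) = -116*244 = -28304)
l + h(c) = -28304 + 1/(-634 - 286) = -28304 + 1/(-920) = -28304 - 1/920 = -26039681/920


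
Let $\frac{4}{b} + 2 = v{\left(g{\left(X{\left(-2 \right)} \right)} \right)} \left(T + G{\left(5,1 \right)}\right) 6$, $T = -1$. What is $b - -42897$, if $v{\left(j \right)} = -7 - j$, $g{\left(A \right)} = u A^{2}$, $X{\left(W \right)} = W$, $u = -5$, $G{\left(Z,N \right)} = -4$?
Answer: $\frac{4203905}{98} \approx 42897.0$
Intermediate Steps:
$g{\left(A \right)} = - 5 A^{2}$
$b = - \frac{1}{98}$ ($b = \frac{4}{-2 + \left(-7 - - 5 \left(-2\right)^{2}\right) \left(-1 - 4\right) 6} = \frac{4}{-2 + \left(-7 - \left(-5\right) 4\right) \left(\left(-5\right) 6\right)} = \frac{4}{-2 + \left(-7 - -20\right) \left(-30\right)} = \frac{4}{-2 + \left(-7 + 20\right) \left(-30\right)} = \frac{4}{-2 + 13 \left(-30\right)} = \frac{4}{-2 - 390} = \frac{4}{-392} = 4 \left(- \frac{1}{392}\right) = - \frac{1}{98} \approx -0.010204$)
$b - -42897 = - \frac{1}{98} - -42897 = - \frac{1}{98} + 42897 = \frac{4203905}{98}$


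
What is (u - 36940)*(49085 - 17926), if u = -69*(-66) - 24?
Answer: -1009863190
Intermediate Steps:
u = 4530 (u = 4554 - 24 = 4530)
(u - 36940)*(49085 - 17926) = (4530 - 36940)*(49085 - 17926) = -32410*31159 = -1009863190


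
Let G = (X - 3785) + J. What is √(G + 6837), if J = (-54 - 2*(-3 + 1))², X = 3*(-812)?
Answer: 2*√779 ≈ 55.821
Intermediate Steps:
X = -2436
J = 2500 (J = (-54 - 2*(-2))² = (-54 + 4)² = (-50)² = 2500)
G = -3721 (G = (-2436 - 3785) + 2500 = -6221 + 2500 = -3721)
√(G + 6837) = √(-3721 + 6837) = √3116 = 2*√779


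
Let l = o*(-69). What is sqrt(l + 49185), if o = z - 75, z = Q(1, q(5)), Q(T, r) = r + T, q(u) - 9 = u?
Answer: 15*sqrt(237) ≈ 230.92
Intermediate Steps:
q(u) = 9 + u
Q(T, r) = T + r
z = 15 (z = 1 + (9 + 5) = 1 + 14 = 15)
o = -60 (o = 15 - 75 = -60)
l = 4140 (l = -60*(-69) = 4140)
sqrt(l + 49185) = sqrt(4140 + 49185) = sqrt(53325) = 15*sqrt(237)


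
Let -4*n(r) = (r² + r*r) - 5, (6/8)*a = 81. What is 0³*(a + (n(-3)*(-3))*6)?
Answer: 0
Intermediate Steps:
a = 108 (a = (4/3)*81 = 108)
n(r) = 5/4 - r²/2 (n(r) = -((r² + r*r) - 5)/4 = -((r² + r²) - 5)/4 = -(2*r² - 5)/4 = -(-5 + 2*r²)/4 = 5/4 - r²/2)
0³*(a + (n(-3)*(-3))*6) = 0³*(108 + ((5/4 - ½*(-3)²)*(-3))*6) = 0*(108 + ((5/4 - ½*9)*(-3))*6) = 0*(108 + ((5/4 - 9/2)*(-3))*6) = 0*(108 - 13/4*(-3)*6) = 0*(108 + (39/4)*6) = 0*(108 + 117/2) = 0*(333/2) = 0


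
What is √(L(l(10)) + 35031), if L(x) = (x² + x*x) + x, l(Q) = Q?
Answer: √35241 ≈ 187.73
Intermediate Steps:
L(x) = x + 2*x² (L(x) = (x² + x²) + x = 2*x² + x = x + 2*x²)
√(L(l(10)) + 35031) = √(10*(1 + 2*10) + 35031) = √(10*(1 + 20) + 35031) = √(10*21 + 35031) = √(210 + 35031) = √35241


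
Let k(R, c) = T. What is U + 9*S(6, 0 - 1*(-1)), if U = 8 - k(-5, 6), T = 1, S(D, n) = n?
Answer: 16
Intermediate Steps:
k(R, c) = 1
U = 7 (U = 8 - 1*1 = 8 - 1 = 7)
U + 9*S(6, 0 - 1*(-1)) = 7 + 9*(0 - 1*(-1)) = 7 + 9*(0 + 1) = 7 + 9*1 = 7 + 9 = 16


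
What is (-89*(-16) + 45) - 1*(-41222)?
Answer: 42691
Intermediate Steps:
(-89*(-16) + 45) - 1*(-41222) = (1424 + 45) + 41222 = 1469 + 41222 = 42691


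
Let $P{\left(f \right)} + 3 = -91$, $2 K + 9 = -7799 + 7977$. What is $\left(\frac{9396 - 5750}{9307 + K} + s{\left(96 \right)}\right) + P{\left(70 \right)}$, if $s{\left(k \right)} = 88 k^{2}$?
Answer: $\frac{15231404954}{18783} \approx 8.1091 \cdot 10^{5}$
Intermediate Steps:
$K = \frac{169}{2}$ ($K = - \frac{9}{2} + \frac{-7799 + 7977}{2} = - \frac{9}{2} + \frac{1}{2} \cdot 178 = - \frac{9}{2} + 89 = \frac{169}{2} \approx 84.5$)
$P{\left(f \right)} = -94$ ($P{\left(f \right)} = -3 - 91 = -94$)
$\left(\frac{9396 - 5750}{9307 + K} + s{\left(96 \right)}\right) + P{\left(70 \right)} = \left(\frac{9396 - 5750}{9307 + \frac{169}{2}} + 88 \cdot 96^{2}\right) - 94 = \left(\frac{3646}{\frac{18783}{2}} + 88 \cdot 9216\right) - 94 = \left(3646 \cdot \frac{2}{18783} + 811008\right) - 94 = \left(\frac{7292}{18783} + 811008\right) - 94 = \frac{15233170556}{18783} - 94 = \frac{15231404954}{18783}$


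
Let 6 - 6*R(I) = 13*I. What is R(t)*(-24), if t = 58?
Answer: 2992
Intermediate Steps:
R(I) = 1 - 13*I/6
R(t)*(-24) = (1 - 13/6*58)*(-24) = (1 - 377/3)*(-24) = -374/3*(-24) = 2992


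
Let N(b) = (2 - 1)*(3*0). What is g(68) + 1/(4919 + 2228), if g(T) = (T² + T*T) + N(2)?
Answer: 66095457/7147 ≈ 9248.0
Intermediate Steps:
N(b) = 0 (N(b) = 1*0 = 0)
g(T) = 2*T² (g(T) = (T² + T*T) + 0 = (T² + T²) + 0 = 2*T² + 0 = 2*T²)
g(68) + 1/(4919 + 2228) = 2*68² + 1/(4919 + 2228) = 2*4624 + 1/7147 = 9248 + 1/7147 = 66095457/7147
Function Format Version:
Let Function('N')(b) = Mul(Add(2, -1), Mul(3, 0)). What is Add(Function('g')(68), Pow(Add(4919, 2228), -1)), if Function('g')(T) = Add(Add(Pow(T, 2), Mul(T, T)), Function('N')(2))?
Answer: Rational(66095457, 7147) ≈ 9248.0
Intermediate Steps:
Function('N')(b) = 0 (Function('N')(b) = Mul(1, 0) = 0)
Function('g')(T) = Mul(2, Pow(T, 2)) (Function('g')(T) = Add(Add(Pow(T, 2), Mul(T, T)), 0) = Add(Add(Pow(T, 2), Pow(T, 2)), 0) = Add(Mul(2, Pow(T, 2)), 0) = Mul(2, Pow(T, 2)))
Add(Function('g')(68), Pow(Add(4919, 2228), -1)) = Add(Mul(2, Pow(68, 2)), Pow(Add(4919, 2228), -1)) = Add(Mul(2, 4624), Pow(7147, -1)) = Add(9248, Rational(1, 7147)) = Rational(66095457, 7147)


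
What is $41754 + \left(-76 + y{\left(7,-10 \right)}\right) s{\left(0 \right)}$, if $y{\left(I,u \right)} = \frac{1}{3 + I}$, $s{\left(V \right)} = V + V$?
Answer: $41754$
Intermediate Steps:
$s{\left(V \right)} = 2 V$
$41754 + \left(-76 + y{\left(7,-10 \right)}\right) s{\left(0 \right)} = 41754 + \left(-76 + \frac{1}{3 + 7}\right) 2 \cdot 0 = 41754 + \left(-76 + \frac{1}{10}\right) 0 = 41754 - 0 = 41754 + 0 = 41754$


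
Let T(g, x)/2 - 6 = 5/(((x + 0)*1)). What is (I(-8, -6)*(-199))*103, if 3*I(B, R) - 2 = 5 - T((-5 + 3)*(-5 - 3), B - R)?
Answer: 0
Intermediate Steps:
T(g, x) = 12 + 10/x (T(g, x) = 12 + 2*(5/(((x + 0)*1))) = 12 + 2*(5/((x*1))) = 12 + 2*(5/x) = 12 + 10/x)
I(B, R) = -5/3 - 10/(3*(B - R)) (I(B, R) = ⅔ + (5 - (12 + 10/(B - R)))/3 = ⅔ + (5 + (-12 - 10/(B - R)))/3 = ⅔ + (-7 - 10/(B - R))/3 = ⅔ + (-7/3 - 10/(3*(B - R))) = -5/3 - 10/(3*(B - R)))
(I(-8, -6)*(-199))*103 = ((5*(-2 - 6 - 1*(-8))/(3*(-8 - 1*(-6))))*(-199))*103 = ((5*(-2 - 6 + 8)/(3*(-8 + 6)))*(-199))*103 = (((5/3)*0/(-2))*(-199))*103 = (((5/3)*(-½)*0)*(-199))*103 = (0*(-199))*103 = 0*103 = 0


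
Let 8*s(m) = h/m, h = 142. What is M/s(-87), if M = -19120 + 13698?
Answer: 1886856/71 ≈ 26575.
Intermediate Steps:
s(m) = 71/(4*m) (s(m) = (142/m)/8 = 71/(4*m))
M = -5422
M/s(-87) = -5422/((71/4)/(-87)) = -5422/((71/4)*(-1/87)) = -5422/(-71/348) = -5422*(-348/71) = 1886856/71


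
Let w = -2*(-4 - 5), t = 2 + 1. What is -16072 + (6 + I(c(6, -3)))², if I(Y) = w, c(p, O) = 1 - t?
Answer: -15496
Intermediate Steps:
t = 3
w = 18 (w = -2*(-9) = 18)
c(p, O) = -2 (c(p, O) = 1 - 1*3 = 1 - 3 = -2)
I(Y) = 18
-16072 + (6 + I(c(6, -3)))² = -16072 + (6 + 18)² = -16072 + 24² = -16072 + 576 = -15496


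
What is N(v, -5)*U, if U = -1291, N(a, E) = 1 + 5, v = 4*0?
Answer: -7746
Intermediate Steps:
v = 0
N(a, E) = 6
N(v, -5)*U = 6*(-1291) = -7746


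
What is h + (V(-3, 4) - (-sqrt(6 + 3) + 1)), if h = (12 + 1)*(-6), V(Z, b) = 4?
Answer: -72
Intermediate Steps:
h = -78 (h = 13*(-6) = -78)
h + (V(-3, 4) - (-sqrt(6 + 3) + 1)) = -78 + (4 - (-sqrt(6 + 3) + 1)) = -78 + (4 - (-sqrt(9) + 1)) = -78 + (4 - (-1*3 + 1)) = -78 + (4 - (-3 + 1)) = -78 + (4 - (-2)) = -78 + (4 - 1*(-2)) = -78 + (4 + 2) = -78 + 6 = -72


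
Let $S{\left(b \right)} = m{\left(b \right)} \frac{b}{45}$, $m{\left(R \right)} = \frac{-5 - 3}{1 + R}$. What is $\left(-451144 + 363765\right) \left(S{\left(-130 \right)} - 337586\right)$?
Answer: $\frac{34247111530966}{1161} \approx 2.9498 \cdot 10^{10}$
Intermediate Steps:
$m{\left(R \right)} = - \frac{8}{1 + R}$
$S{\left(b \right)} = - \frac{8 b}{45 \left(1 + b\right)}$ ($S{\left(b \right)} = - \frac{8}{1 + b} \frac{b}{45} = - \frac{8 b}{45 \left(1 + b\right)}$)
$\left(-451144 + 363765\right) \left(S{\left(-130 \right)} - 337586\right) = \left(-451144 + 363765\right) \left(\left(-8\right) \left(-130\right) \frac{1}{45 + 45 \left(-130\right)} - 337586\right) = - 87379 \left(\left(-8\right) \left(-130\right) \frac{1}{45 - 5850} - 337586\right) = - 87379 \left(\left(-8\right) \left(-130\right) \frac{1}{-5805} - 337586\right) = - 87379 \left(\left(-8\right) \left(-130\right) \left(- \frac{1}{5805}\right) - 337586\right) = - 87379 \left(- \frac{208}{1161} - 337586\right) = \left(-87379\right) \left(- \frac{391937554}{1161}\right) = \frac{34247111530966}{1161}$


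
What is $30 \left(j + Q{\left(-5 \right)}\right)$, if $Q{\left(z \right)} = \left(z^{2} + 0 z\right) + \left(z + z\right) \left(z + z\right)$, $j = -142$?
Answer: $-510$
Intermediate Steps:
$Q{\left(z \right)} = 5 z^{2}$ ($Q{\left(z \right)} = \left(z^{2} + 0\right) + 2 z 2 z = z^{2} + 4 z^{2} = 5 z^{2}$)
$30 \left(j + Q{\left(-5 \right)}\right) = 30 \left(-142 + 5 \left(-5\right)^{2}\right) = 30 \left(-142 + 5 \cdot 25\right) = 30 \left(-142 + 125\right) = 30 \left(-17\right) = -510$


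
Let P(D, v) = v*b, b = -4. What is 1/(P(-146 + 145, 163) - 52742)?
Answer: -1/53394 ≈ -1.8729e-5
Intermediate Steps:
P(D, v) = -4*v (P(D, v) = v*(-4) = -4*v)
1/(P(-146 + 145, 163) - 52742) = 1/(-4*163 - 52742) = 1/(-652 - 52742) = 1/(-53394) = -1/53394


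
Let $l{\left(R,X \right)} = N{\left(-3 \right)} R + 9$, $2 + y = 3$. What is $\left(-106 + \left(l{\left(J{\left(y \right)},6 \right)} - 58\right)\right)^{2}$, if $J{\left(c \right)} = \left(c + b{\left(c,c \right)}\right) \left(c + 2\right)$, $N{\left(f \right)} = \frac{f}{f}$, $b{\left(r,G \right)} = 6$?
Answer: $17956$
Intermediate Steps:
$y = 1$ ($y = -2 + 3 = 1$)
$N{\left(f \right)} = 1$
$J{\left(c \right)} = \left(2 + c\right) \left(6 + c\right)$ ($J{\left(c \right)} = \left(c + 6\right) \left(c + 2\right) = \left(6 + c\right) \left(2 + c\right) = \left(2 + c\right) \left(6 + c\right)$)
$l{\left(R,X \right)} = 9 + R$ ($l{\left(R,X \right)} = 1 R + 9 = R + 9 = 9 + R$)
$\left(-106 + \left(l{\left(J{\left(y \right)},6 \right)} - 58\right)\right)^{2} = \left(-106 + \left(\left(9 + \left(12 + 1^{2} + 8 \cdot 1\right)\right) - 58\right)\right)^{2} = \left(-106 + \left(\left(9 + \left(12 + 1 + 8\right)\right) - 58\right)\right)^{2} = \left(-106 + \left(\left(9 + 21\right) - 58\right)\right)^{2} = \left(-106 + \left(30 - 58\right)\right)^{2} = \left(-106 - 28\right)^{2} = \left(-134\right)^{2} = 17956$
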